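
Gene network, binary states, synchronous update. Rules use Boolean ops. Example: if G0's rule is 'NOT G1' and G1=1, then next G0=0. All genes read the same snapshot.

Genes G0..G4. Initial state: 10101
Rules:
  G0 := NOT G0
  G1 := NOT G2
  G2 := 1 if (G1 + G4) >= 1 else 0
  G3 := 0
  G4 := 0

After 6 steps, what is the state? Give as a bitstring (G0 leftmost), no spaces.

Step 1: G0=NOT G0=NOT 1=0 G1=NOT G2=NOT 1=0 G2=(0+1>=1)=1 G3=0(const) G4=0(const) -> 00100
Step 2: G0=NOT G0=NOT 0=1 G1=NOT G2=NOT 1=0 G2=(0+0>=1)=0 G3=0(const) G4=0(const) -> 10000
Step 3: G0=NOT G0=NOT 1=0 G1=NOT G2=NOT 0=1 G2=(0+0>=1)=0 G3=0(const) G4=0(const) -> 01000
Step 4: G0=NOT G0=NOT 0=1 G1=NOT G2=NOT 0=1 G2=(1+0>=1)=1 G3=0(const) G4=0(const) -> 11100
Step 5: G0=NOT G0=NOT 1=0 G1=NOT G2=NOT 1=0 G2=(1+0>=1)=1 G3=0(const) G4=0(const) -> 00100
Step 6: G0=NOT G0=NOT 0=1 G1=NOT G2=NOT 1=0 G2=(0+0>=1)=0 G3=0(const) G4=0(const) -> 10000

10000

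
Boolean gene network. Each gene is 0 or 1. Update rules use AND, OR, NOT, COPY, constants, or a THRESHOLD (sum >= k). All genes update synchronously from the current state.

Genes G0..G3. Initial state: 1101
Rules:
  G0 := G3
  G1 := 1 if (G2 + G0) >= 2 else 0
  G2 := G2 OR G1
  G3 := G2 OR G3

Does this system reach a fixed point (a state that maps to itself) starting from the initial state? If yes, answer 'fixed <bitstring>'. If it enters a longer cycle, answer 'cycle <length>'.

Step 0: 1101
Step 1: G0=G3=1 G1=(0+1>=2)=0 G2=G2|G1=0|1=1 G3=G2|G3=0|1=1 -> 1011
Step 2: G0=G3=1 G1=(1+1>=2)=1 G2=G2|G1=1|0=1 G3=G2|G3=1|1=1 -> 1111
Step 3: G0=G3=1 G1=(1+1>=2)=1 G2=G2|G1=1|1=1 G3=G2|G3=1|1=1 -> 1111
Fixed point reached at step 2: 1111

Answer: fixed 1111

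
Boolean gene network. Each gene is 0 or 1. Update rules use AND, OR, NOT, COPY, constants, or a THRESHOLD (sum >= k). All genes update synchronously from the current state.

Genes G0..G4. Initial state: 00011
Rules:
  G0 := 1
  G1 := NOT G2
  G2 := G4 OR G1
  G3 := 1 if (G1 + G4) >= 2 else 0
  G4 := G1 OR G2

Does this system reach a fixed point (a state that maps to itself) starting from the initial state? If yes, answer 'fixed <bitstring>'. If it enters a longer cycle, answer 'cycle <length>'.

Step 0: 00011
Step 1: G0=1(const) G1=NOT G2=NOT 0=1 G2=G4|G1=1|0=1 G3=(0+1>=2)=0 G4=G1|G2=0|0=0 -> 11100
Step 2: G0=1(const) G1=NOT G2=NOT 1=0 G2=G4|G1=0|1=1 G3=(1+0>=2)=0 G4=G1|G2=1|1=1 -> 10101
Step 3: G0=1(const) G1=NOT G2=NOT 1=0 G2=G4|G1=1|0=1 G3=(0+1>=2)=0 G4=G1|G2=0|1=1 -> 10101
Fixed point reached at step 2: 10101

Answer: fixed 10101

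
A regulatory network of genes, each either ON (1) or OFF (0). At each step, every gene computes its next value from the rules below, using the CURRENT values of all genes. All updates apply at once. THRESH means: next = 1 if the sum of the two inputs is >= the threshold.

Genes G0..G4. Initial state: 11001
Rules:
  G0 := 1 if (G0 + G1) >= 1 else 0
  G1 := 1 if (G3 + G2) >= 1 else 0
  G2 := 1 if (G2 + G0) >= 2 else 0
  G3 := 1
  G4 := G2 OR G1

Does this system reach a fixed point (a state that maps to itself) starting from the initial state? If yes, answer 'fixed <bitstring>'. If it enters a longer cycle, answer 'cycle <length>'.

Step 0: 11001
Step 1: G0=(1+1>=1)=1 G1=(0+0>=1)=0 G2=(0+1>=2)=0 G3=1(const) G4=G2|G1=0|1=1 -> 10011
Step 2: G0=(1+0>=1)=1 G1=(1+0>=1)=1 G2=(0+1>=2)=0 G3=1(const) G4=G2|G1=0|0=0 -> 11010
Step 3: G0=(1+1>=1)=1 G1=(1+0>=1)=1 G2=(0+1>=2)=0 G3=1(const) G4=G2|G1=0|1=1 -> 11011
Step 4: G0=(1+1>=1)=1 G1=(1+0>=1)=1 G2=(0+1>=2)=0 G3=1(const) G4=G2|G1=0|1=1 -> 11011
Fixed point reached at step 3: 11011

Answer: fixed 11011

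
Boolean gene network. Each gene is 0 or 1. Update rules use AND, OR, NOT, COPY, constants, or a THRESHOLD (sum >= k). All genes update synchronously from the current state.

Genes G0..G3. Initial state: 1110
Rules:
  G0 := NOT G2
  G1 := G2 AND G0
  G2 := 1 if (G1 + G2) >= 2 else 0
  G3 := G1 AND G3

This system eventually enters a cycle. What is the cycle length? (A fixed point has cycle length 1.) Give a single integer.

Step 0: 1110
Step 1: G0=NOT G2=NOT 1=0 G1=G2&G0=1&1=1 G2=(1+1>=2)=1 G3=G1&G3=1&0=0 -> 0110
Step 2: G0=NOT G2=NOT 1=0 G1=G2&G0=1&0=0 G2=(1+1>=2)=1 G3=G1&G3=1&0=0 -> 0010
Step 3: G0=NOT G2=NOT 1=0 G1=G2&G0=1&0=0 G2=(0+1>=2)=0 G3=G1&G3=0&0=0 -> 0000
Step 4: G0=NOT G2=NOT 0=1 G1=G2&G0=0&0=0 G2=(0+0>=2)=0 G3=G1&G3=0&0=0 -> 1000
Step 5: G0=NOT G2=NOT 0=1 G1=G2&G0=0&1=0 G2=(0+0>=2)=0 G3=G1&G3=0&0=0 -> 1000
State from step 5 equals state from step 4 -> cycle length 1

Answer: 1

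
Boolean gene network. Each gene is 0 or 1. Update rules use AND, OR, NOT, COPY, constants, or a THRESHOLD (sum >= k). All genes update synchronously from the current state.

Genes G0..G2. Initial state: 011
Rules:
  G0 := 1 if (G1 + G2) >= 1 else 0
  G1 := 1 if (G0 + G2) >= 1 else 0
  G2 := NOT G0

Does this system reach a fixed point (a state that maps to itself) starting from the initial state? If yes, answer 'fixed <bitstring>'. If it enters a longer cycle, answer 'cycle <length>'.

Step 0: 011
Step 1: G0=(1+1>=1)=1 G1=(0+1>=1)=1 G2=NOT G0=NOT 0=1 -> 111
Step 2: G0=(1+1>=1)=1 G1=(1+1>=1)=1 G2=NOT G0=NOT 1=0 -> 110
Step 3: G0=(1+0>=1)=1 G1=(1+0>=1)=1 G2=NOT G0=NOT 1=0 -> 110
Fixed point reached at step 2: 110

Answer: fixed 110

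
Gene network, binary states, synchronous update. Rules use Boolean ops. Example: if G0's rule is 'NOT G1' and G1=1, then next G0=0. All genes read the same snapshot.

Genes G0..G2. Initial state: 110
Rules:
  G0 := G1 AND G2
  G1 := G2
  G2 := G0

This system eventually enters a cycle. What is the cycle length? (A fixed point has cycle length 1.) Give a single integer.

Step 0: 110
Step 1: G0=G1&G2=1&0=0 G1=G2=0 G2=G0=1 -> 001
Step 2: G0=G1&G2=0&1=0 G1=G2=1 G2=G0=0 -> 010
Step 3: G0=G1&G2=1&0=0 G1=G2=0 G2=G0=0 -> 000
Step 4: G0=G1&G2=0&0=0 G1=G2=0 G2=G0=0 -> 000
State from step 4 equals state from step 3 -> cycle length 1

Answer: 1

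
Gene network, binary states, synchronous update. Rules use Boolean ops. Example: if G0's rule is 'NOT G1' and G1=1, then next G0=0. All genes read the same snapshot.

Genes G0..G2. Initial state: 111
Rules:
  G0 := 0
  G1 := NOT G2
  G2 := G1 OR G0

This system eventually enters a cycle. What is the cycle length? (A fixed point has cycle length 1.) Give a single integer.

Step 0: 111
Step 1: G0=0(const) G1=NOT G2=NOT 1=0 G2=G1|G0=1|1=1 -> 001
Step 2: G0=0(const) G1=NOT G2=NOT 1=0 G2=G1|G0=0|0=0 -> 000
Step 3: G0=0(const) G1=NOT G2=NOT 0=1 G2=G1|G0=0|0=0 -> 010
Step 4: G0=0(const) G1=NOT G2=NOT 0=1 G2=G1|G0=1|0=1 -> 011
Step 5: G0=0(const) G1=NOT G2=NOT 1=0 G2=G1|G0=1|0=1 -> 001
State from step 5 equals state from step 1 -> cycle length 4

Answer: 4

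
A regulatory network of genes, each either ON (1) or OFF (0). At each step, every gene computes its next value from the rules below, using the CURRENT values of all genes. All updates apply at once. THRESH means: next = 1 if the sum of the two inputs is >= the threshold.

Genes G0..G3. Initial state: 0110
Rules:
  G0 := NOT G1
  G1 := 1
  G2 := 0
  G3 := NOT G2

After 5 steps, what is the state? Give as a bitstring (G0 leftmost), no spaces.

Step 1: G0=NOT G1=NOT 1=0 G1=1(const) G2=0(const) G3=NOT G2=NOT 1=0 -> 0100
Step 2: G0=NOT G1=NOT 1=0 G1=1(const) G2=0(const) G3=NOT G2=NOT 0=1 -> 0101
Step 3: G0=NOT G1=NOT 1=0 G1=1(const) G2=0(const) G3=NOT G2=NOT 0=1 -> 0101
Step 4: G0=NOT G1=NOT 1=0 G1=1(const) G2=0(const) G3=NOT G2=NOT 0=1 -> 0101
Step 5: G0=NOT G1=NOT 1=0 G1=1(const) G2=0(const) G3=NOT G2=NOT 0=1 -> 0101

0101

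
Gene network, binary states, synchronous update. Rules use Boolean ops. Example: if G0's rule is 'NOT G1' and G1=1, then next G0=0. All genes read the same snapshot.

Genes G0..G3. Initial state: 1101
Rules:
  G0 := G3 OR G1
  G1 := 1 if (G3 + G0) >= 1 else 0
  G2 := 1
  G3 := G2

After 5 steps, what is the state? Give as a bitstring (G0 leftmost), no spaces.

Step 1: G0=G3|G1=1|1=1 G1=(1+1>=1)=1 G2=1(const) G3=G2=0 -> 1110
Step 2: G0=G3|G1=0|1=1 G1=(0+1>=1)=1 G2=1(const) G3=G2=1 -> 1111
Step 3: G0=G3|G1=1|1=1 G1=(1+1>=1)=1 G2=1(const) G3=G2=1 -> 1111
Step 4: G0=G3|G1=1|1=1 G1=(1+1>=1)=1 G2=1(const) G3=G2=1 -> 1111
Step 5: G0=G3|G1=1|1=1 G1=(1+1>=1)=1 G2=1(const) G3=G2=1 -> 1111

1111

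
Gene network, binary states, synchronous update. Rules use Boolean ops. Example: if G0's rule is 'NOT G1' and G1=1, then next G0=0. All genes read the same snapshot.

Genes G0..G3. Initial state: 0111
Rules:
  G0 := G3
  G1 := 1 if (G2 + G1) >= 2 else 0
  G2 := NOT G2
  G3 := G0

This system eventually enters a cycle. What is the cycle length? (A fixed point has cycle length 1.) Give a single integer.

Step 0: 0111
Step 1: G0=G3=1 G1=(1+1>=2)=1 G2=NOT G2=NOT 1=0 G3=G0=0 -> 1100
Step 2: G0=G3=0 G1=(0+1>=2)=0 G2=NOT G2=NOT 0=1 G3=G0=1 -> 0011
Step 3: G0=G3=1 G1=(1+0>=2)=0 G2=NOT G2=NOT 1=0 G3=G0=0 -> 1000
Step 4: G0=G3=0 G1=(0+0>=2)=0 G2=NOT G2=NOT 0=1 G3=G0=1 -> 0011
State from step 4 equals state from step 2 -> cycle length 2

Answer: 2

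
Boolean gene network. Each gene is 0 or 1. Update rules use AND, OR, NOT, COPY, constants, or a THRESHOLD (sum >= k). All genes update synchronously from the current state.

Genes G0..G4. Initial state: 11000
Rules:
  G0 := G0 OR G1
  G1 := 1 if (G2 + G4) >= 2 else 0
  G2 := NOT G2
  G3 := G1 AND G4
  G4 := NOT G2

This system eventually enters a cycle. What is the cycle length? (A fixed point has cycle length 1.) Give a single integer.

Answer: 2

Derivation:
Step 0: 11000
Step 1: G0=G0|G1=1|1=1 G1=(0+0>=2)=0 G2=NOT G2=NOT 0=1 G3=G1&G4=1&0=0 G4=NOT G2=NOT 0=1 -> 10101
Step 2: G0=G0|G1=1|0=1 G1=(1+1>=2)=1 G2=NOT G2=NOT 1=0 G3=G1&G4=0&1=0 G4=NOT G2=NOT 1=0 -> 11000
State from step 2 equals state from step 0 -> cycle length 2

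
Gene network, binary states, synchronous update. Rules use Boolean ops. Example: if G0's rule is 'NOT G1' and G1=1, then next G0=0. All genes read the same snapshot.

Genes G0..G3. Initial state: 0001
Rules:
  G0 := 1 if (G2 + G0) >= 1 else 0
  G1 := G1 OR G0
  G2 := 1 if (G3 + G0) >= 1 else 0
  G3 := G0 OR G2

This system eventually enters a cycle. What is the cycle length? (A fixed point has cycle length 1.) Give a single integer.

Answer: 1

Derivation:
Step 0: 0001
Step 1: G0=(0+0>=1)=0 G1=G1|G0=0|0=0 G2=(1+0>=1)=1 G3=G0|G2=0|0=0 -> 0010
Step 2: G0=(1+0>=1)=1 G1=G1|G0=0|0=0 G2=(0+0>=1)=0 G3=G0|G2=0|1=1 -> 1001
Step 3: G0=(0+1>=1)=1 G1=G1|G0=0|1=1 G2=(1+1>=1)=1 G3=G0|G2=1|0=1 -> 1111
Step 4: G0=(1+1>=1)=1 G1=G1|G0=1|1=1 G2=(1+1>=1)=1 G3=G0|G2=1|1=1 -> 1111
State from step 4 equals state from step 3 -> cycle length 1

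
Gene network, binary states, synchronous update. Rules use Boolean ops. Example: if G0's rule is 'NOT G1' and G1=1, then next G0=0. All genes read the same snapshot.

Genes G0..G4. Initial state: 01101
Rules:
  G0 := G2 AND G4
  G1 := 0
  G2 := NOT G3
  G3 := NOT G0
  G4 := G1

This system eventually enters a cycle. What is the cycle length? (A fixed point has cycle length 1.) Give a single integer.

Step 0: 01101
Step 1: G0=G2&G4=1&1=1 G1=0(const) G2=NOT G3=NOT 0=1 G3=NOT G0=NOT 0=1 G4=G1=1 -> 10111
Step 2: G0=G2&G4=1&1=1 G1=0(const) G2=NOT G3=NOT 1=0 G3=NOT G0=NOT 1=0 G4=G1=0 -> 10000
Step 3: G0=G2&G4=0&0=0 G1=0(const) G2=NOT G3=NOT 0=1 G3=NOT G0=NOT 1=0 G4=G1=0 -> 00100
Step 4: G0=G2&G4=1&0=0 G1=0(const) G2=NOT G3=NOT 0=1 G3=NOT G0=NOT 0=1 G4=G1=0 -> 00110
Step 5: G0=G2&G4=1&0=0 G1=0(const) G2=NOT G3=NOT 1=0 G3=NOT G0=NOT 0=1 G4=G1=0 -> 00010
Step 6: G0=G2&G4=0&0=0 G1=0(const) G2=NOT G3=NOT 1=0 G3=NOT G0=NOT 0=1 G4=G1=0 -> 00010
State from step 6 equals state from step 5 -> cycle length 1

Answer: 1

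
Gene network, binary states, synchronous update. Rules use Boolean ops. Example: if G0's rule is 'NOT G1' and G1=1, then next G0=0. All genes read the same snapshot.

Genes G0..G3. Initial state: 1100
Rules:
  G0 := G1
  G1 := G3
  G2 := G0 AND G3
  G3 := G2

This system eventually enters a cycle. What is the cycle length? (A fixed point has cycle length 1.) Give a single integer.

Step 0: 1100
Step 1: G0=G1=1 G1=G3=0 G2=G0&G3=1&0=0 G3=G2=0 -> 1000
Step 2: G0=G1=0 G1=G3=0 G2=G0&G3=1&0=0 G3=G2=0 -> 0000
Step 3: G0=G1=0 G1=G3=0 G2=G0&G3=0&0=0 G3=G2=0 -> 0000
State from step 3 equals state from step 2 -> cycle length 1

Answer: 1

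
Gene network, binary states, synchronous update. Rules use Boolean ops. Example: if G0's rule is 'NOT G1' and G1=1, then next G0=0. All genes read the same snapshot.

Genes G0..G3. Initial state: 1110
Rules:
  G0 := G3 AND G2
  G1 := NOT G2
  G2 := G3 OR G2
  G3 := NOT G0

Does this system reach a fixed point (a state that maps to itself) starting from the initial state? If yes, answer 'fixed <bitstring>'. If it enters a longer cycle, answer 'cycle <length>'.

Step 0: 1110
Step 1: G0=G3&G2=0&1=0 G1=NOT G2=NOT 1=0 G2=G3|G2=0|1=1 G3=NOT G0=NOT 1=0 -> 0010
Step 2: G0=G3&G2=0&1=0 G1=NOT G2=NOT 1=0 G2=G3|G2=0|1=1 G3=NOT G0=NOT 0=1 -> 0011
Step 3: G0=G3&G2=1&1=1 G1=NOT G2=NOT 1=0 G2=G3|G2=1|1=1 G3=NOT G0=NOT 0=1 -> 1011
Step 4: G0=G3&G2=1&1=1 G1=NOT G2=NOT 1=0 G2=G3|G2=1|1=1 G3=NOT G0=NOT 1=0 -> 1010
Step 5: G0=G3&G2=0&1=0 G1=NOT G2=NOT 1=0 G2=G3|G2=0|1=1 G3=NOT G0=NOT 1=0 -> 0010
Cycle of length 4 starting at step 1 -> no fixed point

Answer: cycle 4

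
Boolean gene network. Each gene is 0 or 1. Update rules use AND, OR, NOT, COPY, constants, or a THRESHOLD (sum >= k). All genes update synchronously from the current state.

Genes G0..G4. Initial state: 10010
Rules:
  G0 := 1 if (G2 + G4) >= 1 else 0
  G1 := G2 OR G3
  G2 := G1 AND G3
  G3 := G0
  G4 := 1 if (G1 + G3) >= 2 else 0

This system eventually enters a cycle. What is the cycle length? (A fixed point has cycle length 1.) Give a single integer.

Step 0: 10010
Step 1: G0=(0+0>=1)=0 G1=G2|G3=0|1=1 G2=G1&G3=0&1=0 G3=G0=1 G4=(0+1>=2)=0 -> 01010
Step 2: G0=(0+0>=1)=0 G1=G2|G3=0|1=1 G2=G1&G3=1&1=1 G3=G0=0 G4=(1+1>=2)=1 -> 01101
Step 3: G0=(1+1>=1)=1 G1=G2|G3=1|0=1 G2=G1&G3=1&0=0 G3=G0=0 G4=(1+0>=2)=0 -> 11000
Step 4: G0=(0+0>=1)=0 G1=G2|G3=0|0=0 G2=G1&G3=1&0=0 G3=G0=1 G4=(1+0>=2)=0 -> 00010
Step 5: G0=(0+0>=1)=0 G1=G2|G3=0|1=1 G2=G1&G3=0&1=0 G3=G0=0 G4=(0+1>=2)=0 -> 01000
Step 6: G0=(0+0>=1)=0 G1=G2|G3=0|0=0 G2=G1&G3=1&0=0 G3=G0=0 G4=(1+0>=2)=0 -> 00000
Step 7: G0=(0+0>=1)=0 G1=G2|G3=0|0=0 G2=G1&G3=0&0=0 G3=G0=0 G4=(0+0>=2)=0 -> 00000
State from step 7 equals state from step 6 -> cycle length 1

Answer: 1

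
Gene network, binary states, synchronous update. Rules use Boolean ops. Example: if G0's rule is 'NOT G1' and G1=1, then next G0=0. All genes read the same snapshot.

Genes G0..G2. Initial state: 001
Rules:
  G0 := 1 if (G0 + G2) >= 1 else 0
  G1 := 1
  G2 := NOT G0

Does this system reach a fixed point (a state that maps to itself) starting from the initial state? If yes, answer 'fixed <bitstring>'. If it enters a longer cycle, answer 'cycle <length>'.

Step 0: 001
Step 1: G0=(0+1>=1)=1 G1=1(const) G2=NOT G0=NOT 0=1 -> 111
Step 2: G0=(1+1>=1)=1 G1=1(const) G2=NOT G0=NOT 1=0 -> 110
Step 3: G0=(1+0>=1)=1 G1=1(const) G2=NOT G0=NOT 1=0 -> 110
Fixed point reached at step 2: 110

Answer: fixed 110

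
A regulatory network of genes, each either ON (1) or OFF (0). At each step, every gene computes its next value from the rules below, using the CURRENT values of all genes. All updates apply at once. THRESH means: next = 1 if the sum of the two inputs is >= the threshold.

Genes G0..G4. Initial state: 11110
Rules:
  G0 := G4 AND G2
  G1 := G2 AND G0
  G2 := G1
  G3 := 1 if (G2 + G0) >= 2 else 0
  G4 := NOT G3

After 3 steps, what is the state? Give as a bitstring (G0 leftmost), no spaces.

Step 1: G0=G4&G2=0&1=0 G1=G2&G0=1&1=1 G2=G1=1 G3=(1+1>=2)=1 G4=NOT G3=NOT 1=0 -> 01110
Step 2: G0=G4&G2=0&1=0 G1=G2&G0=1&0=0 G2=G1=1 G3=(1+0>=2)=0 G4=NOT G3=NOT 1=0 -> 00100
Step 3: G0=G4&G2=0&1=0 G1=G2&G0=1&0=0 G2=G1=0 G3=(1+0>=2)=0 G4=NOT G3=NOT 0=1 -> 00001

00001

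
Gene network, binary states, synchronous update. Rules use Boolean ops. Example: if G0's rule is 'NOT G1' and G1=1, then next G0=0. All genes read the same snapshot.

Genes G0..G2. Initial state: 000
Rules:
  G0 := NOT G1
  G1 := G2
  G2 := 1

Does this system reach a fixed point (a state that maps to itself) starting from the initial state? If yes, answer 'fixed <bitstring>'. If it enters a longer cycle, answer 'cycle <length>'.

Step 0: 000
Step 1: G0=NOT G1=NOT 0=1 G1=G2=0 G2=1(const) -> 101
Step 2: G0=NOT G1=NOT 0=1 G1=G2=1 G2=1(const) -> 111
Step 3: G0=NOT G1=NOT 1=0 G1=G2=1 G2=1(const) -> 011
Step 4: G0=NOT G1=NOT 1=0 G1=G2=1 G2=1(const) -> 011
Fixed point reached at step 3: 011

Answer: fixed 011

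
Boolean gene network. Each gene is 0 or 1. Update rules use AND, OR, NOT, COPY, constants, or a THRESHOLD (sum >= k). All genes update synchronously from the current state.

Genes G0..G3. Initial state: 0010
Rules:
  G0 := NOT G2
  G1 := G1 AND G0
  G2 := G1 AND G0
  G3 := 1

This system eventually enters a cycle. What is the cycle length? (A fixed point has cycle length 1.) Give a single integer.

Answer: 1

Derivation:
Step 0: 0010
Step 1: G0=NOT G2=NOT 1=0 G1=G1&G0=0&0=0 G2=G1&G0=0&0=0 G3=1(const) -> 0001
Step 2: G0=NOT G2=NOT 0=1 G1=G1&G0=0&0=0 G2=G1&G0=0&0=0 G3=1(const) -> 1001
Step 3: G0=NOT G2=NOT 0=1 G1=G1&G0=0&1=0 G2=G1&G0=0&1=0 G3=1(const) -> 1001
State from step 3 equals state from step 2 -> cycle length 1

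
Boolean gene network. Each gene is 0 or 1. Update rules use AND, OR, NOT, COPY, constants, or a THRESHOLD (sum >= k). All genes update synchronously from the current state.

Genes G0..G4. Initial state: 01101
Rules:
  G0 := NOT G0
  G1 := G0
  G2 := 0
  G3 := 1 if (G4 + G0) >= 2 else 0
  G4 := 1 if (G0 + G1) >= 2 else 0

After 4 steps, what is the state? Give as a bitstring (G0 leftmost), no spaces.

Step 1: G0=NOT G0=NOT 0=1 G1=G0=0 G2=0(const) G3=(1+0>=2)=0 G4=(0+1>=2)=0 -> 10000
Step 2: G0=NOT G0=NOT 1=0 G1=G0=1 G2=0(const) G3=(0+1>=2)=0 G4=(1+0>=2)=0 -> 01000
Step 3: G0=NOT G0=NOT 0=1 G1=G0=0 G2=0(const) G3=(0+0>=2)=0 G4=(0+1>=2)=0 -> 10000
Step 4: G0=NOT G0=NOT 1=0 G1=G0=1 G2=0(const) G3=(0+1>=2)=0 G4=(1+0>=2)=0 -> 01000

01000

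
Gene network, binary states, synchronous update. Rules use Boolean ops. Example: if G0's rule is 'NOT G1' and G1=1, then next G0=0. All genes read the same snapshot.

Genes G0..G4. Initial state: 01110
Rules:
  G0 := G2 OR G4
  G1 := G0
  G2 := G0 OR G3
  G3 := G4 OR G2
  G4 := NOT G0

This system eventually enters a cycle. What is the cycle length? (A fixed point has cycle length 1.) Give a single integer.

Answer: 1

Derivation:
Step 0: 01110
Step 1: G0=G2|G4=1|0=1 G1=G0=0 G2=G0|G3=0|1=1 G3=G4|G2=0|1=1 G4=NOT G0=NOT 0=1 -> 10111
Step 2: G0=G2|G4=1|1=1 G1=G0=1 G2=G0|G3=1|1=1 G3=G4|G2=1|1=1 G4=NOT G0=NOT 1=0 -> 11110
Step 3: G0=G2|G4=1|0=1 G1=G0=1 G2=G0|G3=1|1=1 G3=G4|G2=0|1=1 G4=NOT G0=NOT 1=0 -> 11110
State from step 3 equals state from step 2 -> cycle length 1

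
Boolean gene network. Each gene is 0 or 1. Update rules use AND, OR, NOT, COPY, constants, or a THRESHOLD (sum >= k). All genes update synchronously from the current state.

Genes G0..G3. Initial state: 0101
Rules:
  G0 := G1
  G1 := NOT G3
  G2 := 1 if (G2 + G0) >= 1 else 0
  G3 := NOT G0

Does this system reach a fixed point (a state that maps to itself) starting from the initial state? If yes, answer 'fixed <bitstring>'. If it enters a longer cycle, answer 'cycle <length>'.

Step 0: 0101
Step 1: G0=G1=1 G1=NOT G3=NOT 1=0 G2=(0+0>=1)=0 G3=NOT G0=NOT 0=1 -> 1001
Step 2: G0=G1=0 G1=NOT G3=NOT 1=0 G2=(0+1>=1)=1 G3=NOT G0=NOT 1=0 -> 0010
Step 3: G0=G1=0 G1=NOT G3=NOT 0=1 G2=(1+0>=1)=1 G3=NOT G0=NOT 0=1 -> 0111
Step 4: G0=G1=1 G1=NOT G3=NOT 1=0 G2=(1+0>=1)=1 G3=NOT G0=NOT 0=1 -> 1011
Step 5: G0=G1=0 G1=NOT G3=NOT 1=0 G2=(1+1>=1)=1 G3=NOT G0=NOT 1=0 -> 0010
Cycle of length 3 starting at step 2 -> no fixed point

Answer: cycle 3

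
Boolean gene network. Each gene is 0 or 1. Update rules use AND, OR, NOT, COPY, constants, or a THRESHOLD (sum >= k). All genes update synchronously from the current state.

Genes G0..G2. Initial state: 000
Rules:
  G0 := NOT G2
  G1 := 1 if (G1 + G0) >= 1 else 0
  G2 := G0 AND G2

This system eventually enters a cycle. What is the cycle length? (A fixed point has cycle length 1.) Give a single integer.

Answer: 1

Derivation:
Step 0: 000
Step 1: G0=NOT G2=NOT 0=1 G1=(0+0>=1)=0 G2=G0&G2=0&0=0 -> 100
Step 2: G0=NOT G2=NOT 0=1 G1=(0+1>=1)=1 G2=G0&G2=1&0=0 -> 110
Step 3: G0=NOT G2=NOT 0=1 G1=(1+1>=1)=1 G2=G0&G2=1&0=0 -> 110
State from step 3 equals state from step 2 -> cycle length 1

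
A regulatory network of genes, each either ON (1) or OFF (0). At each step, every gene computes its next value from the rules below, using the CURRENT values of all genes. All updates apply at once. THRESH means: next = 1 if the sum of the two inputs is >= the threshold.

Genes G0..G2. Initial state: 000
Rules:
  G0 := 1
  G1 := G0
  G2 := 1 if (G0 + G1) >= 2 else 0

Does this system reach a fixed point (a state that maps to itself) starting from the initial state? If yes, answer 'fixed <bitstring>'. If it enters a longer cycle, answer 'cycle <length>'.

Step 0: 000
Step 1: G0=1(const) G1=G0=0 G2=(0+0>=2)=0 -> 100
Step 2: G0=1(const) G1=G0=1 G2=(1+0>=2)=0 -> 110
Step 3: G0=1(const) G1=G0=1 G2=(1+1>=2)=1 -> 111
Step 4: G0=1(const) G1=G0=1 G2=(1+1>=2)=1 -> 111
Fixed point reached at step 3: 111

Answer: fixed 111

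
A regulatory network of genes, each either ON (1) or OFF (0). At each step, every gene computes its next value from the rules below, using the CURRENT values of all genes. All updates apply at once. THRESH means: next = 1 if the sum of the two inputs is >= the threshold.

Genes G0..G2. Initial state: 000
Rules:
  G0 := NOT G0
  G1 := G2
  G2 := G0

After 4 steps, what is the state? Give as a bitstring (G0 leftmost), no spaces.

Step 1: G0=NOT G0=NOT 0=1 G1=G2=0 G2=G0=0 -> 100
Step 2: G0=NOT G0=NOT 1=0 G1=G2=0 G2=G0=1 -> 001
Step 3: G0=NOT G0=NOT 0=1 G1=G2=1 G2=G0=0 -> 110
Step 4: G0=NOT G0=NOT 1=0 G1=G2=0 G2=G0=1 -> 001

001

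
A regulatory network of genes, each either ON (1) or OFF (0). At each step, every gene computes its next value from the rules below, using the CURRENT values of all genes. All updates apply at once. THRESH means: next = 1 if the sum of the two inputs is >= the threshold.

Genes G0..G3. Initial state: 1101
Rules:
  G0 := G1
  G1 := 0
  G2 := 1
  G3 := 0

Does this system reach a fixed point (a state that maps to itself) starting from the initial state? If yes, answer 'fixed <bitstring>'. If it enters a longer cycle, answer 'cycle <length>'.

Answer: fixed 0010

Derivation:
Step 0: 1101
Step 1: G0=G1=1 G1=0(const) G2=1(const) G3=0(const) -> 1010
Step 2: G0=G1=0 G1=0(const) G2=1(const) G3=0(const) -> 0010
Step 3: G0=G1=0 G1=0(const) G2=1(const) G3=0(const) -> 0010
Fixed point reached at step 2: 0010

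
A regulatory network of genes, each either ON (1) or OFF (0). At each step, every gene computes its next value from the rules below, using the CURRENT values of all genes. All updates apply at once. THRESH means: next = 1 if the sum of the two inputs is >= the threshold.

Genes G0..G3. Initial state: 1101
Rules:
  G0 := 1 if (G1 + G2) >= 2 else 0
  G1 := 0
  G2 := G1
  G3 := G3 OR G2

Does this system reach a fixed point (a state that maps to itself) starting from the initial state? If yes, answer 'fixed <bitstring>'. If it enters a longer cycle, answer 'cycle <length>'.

Answer: fixed 0001

Derivation:
Step 0: 1101
Step 1: G0=(1+0>=2)=0 G1=0(const) G2=G1=1 G3=G3|G2=1|0=1 -> 0011
Step 2: G0=(0+1>=2)=0 G1=0(const) G2=G1=0 G3=G3|G2=1|1=1 -> 0001
Step 3: G0=(0+0>=2)=0 G1=0(const) G2=G1=0 G3=G3|G2=1|0=1 -> 0001
Fixed point reached at step 2: 0001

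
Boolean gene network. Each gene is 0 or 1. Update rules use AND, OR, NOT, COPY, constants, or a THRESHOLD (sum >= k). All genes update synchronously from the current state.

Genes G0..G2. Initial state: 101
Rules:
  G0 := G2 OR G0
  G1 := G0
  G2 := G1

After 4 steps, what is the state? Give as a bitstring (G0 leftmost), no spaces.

Step 1: G0=G2|G0=1|1=1 G1=G0=1 G2=G1=0 -> 110
Step 2: G0=G2|G0=0|1=1 G1=G0=1 G2=G1=1 -> 111
Step 3: G0=G2|G0=1|1=1 G1=G0=1 G2=G1=1 -> 111
Step 4: G0=G2|G0=1|1=1 G1=G0=1 G2=G1=1 -> 111

111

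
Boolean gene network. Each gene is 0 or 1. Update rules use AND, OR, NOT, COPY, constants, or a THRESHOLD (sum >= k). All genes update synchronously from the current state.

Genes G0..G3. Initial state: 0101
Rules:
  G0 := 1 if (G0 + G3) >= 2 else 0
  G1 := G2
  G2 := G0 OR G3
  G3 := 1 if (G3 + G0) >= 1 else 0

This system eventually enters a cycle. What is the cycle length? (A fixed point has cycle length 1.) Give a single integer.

Answer: 1

Derivation:
Step 0: 0101
Step 1: G0=(0+1>=2)=0 G1=G2=0 G2=G0|G3=0|1=1 G3=(1+0>=1)=1 -> 0011
Step 2: G0=(0+1>=2)=0 G1=G2=1 G2=G0|G3=0|1=1 G3=(1+0>=1)=1 -> 0111
Step 3: G0=(0+1>=2)=0 G1=G2=1 G2=G0|G3=0|1=1 G3=(1+0>=1)=1 -> 0111
State from step 3 equals state from step 2 -> cycle length 1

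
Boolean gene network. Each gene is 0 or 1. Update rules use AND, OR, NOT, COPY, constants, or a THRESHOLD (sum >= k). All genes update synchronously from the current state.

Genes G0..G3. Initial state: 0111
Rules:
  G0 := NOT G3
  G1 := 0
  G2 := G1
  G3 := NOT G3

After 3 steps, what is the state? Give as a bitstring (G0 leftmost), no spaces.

Step 1: G0=NOT G3=NOT 1=0 G1=0(const) G2=G1=1 G3=NOT G3=NOT 1=0 -> 0010
Step 2: G0=NOT G3=NOT 0=1 G1=0(const) G2=G1=0 G3=NOT G3=NOT 0=1 -> 1001
Step 3: G0=NOT G3=NOT 1=0 G1=0(const) G2=G1=0 G3=NOT G3=NOT 1=0 -> 0000

0000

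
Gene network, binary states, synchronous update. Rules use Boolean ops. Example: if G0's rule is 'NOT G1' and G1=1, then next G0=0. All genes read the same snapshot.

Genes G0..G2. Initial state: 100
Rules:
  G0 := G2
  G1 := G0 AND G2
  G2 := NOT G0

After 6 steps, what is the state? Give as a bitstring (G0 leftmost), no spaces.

Step 1: G0=G2=0 G1=G0&G2=1&0=0 G2=NOT G0=NOT 1=0 -> 000
Step 2: G0=G2=0 G1=G0&G2=0&0=0 G2=NOT G0=NOT 0=1 -> 001
Step 3: G0=G2=1 G1=G0&G2=0&1=0 G2=NOT G0=NOT 0=1 -> 101
Step 4: G0=G2=1 G1=G0&G2=1&1=1 G2=NOT G0=NOT 1=0 -> 110
Step 5: G0=G2=0 G1=G0&G2=1&0=0 G2=NOT G0=NOT 1=0 -> 000
Step 6: G0=G2=0 G1=G0&G2=0&0=0 G2=NOT G0=NOT 0=1 -> 001

001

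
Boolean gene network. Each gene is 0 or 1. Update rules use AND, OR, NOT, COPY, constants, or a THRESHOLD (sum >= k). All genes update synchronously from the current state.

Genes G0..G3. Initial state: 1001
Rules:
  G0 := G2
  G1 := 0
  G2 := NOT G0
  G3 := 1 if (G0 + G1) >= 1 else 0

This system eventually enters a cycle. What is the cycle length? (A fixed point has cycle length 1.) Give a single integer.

Step 0: 1001
Step 1: G0=G2=0 G1=0(const) G2=NOT G0=NOT 1=0 G3=(1+0>=1)=1 -> 0001
Step 2: G0=G2=0 G1=0(const) G2=NOT G0=NOT 0=1 G3=(0+0>=1)=0 -> 0010
Step 3: G0=G2=1 G1=0(const) G2=NOT G0=NOT 0=1 G3=(0+0>=1)=0 -> 1010
Step 4: G0=G2=1 G1=0(const) G2=NOT G0=NOT 1=0 G3=(1+0>=1)=1 -> 1001
State from step 4 equals state from step 0 -> cycle length 4

Answer: 4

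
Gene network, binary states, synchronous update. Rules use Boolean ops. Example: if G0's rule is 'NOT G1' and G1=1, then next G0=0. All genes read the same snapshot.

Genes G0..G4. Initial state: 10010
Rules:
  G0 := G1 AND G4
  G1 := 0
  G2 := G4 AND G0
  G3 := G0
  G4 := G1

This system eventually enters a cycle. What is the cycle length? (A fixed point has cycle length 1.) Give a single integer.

Step 0: 10010
Step 1: G0=G1&G4=0&0=0 G1=0(const) G2=G4&G0=0&1=0 G3=G0=1 G4=G1=0 -> 00010
Step 2: G0=G1&G4=0&0=0 G1=0(const) G2=G4&G0=0&0=0 G3=G0=0 G4=G1=0 -> 00000
Step 3: G0=G1&G4=0&0=0 G1=0(const) G2=G4&G0=0&0=0 G3=G0=0 G4=G1=0 -> 00000
State from step 3 equals state from step 2 -> cycle length 1

Answer: 1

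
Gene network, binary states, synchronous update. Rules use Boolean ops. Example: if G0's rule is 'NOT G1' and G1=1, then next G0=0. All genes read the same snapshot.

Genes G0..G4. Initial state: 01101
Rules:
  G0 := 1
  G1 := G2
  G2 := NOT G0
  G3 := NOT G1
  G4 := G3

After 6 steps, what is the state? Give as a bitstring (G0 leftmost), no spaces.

Step 1: G0=1(const) G1=G2=1 G2=NOT G0=NOT 0=1 G3=NOT G1=NOT 1=0 G4=G3=0 -> 11100
Step 2: G0=1(const) G1=G2=1 G2=NOT G0=NOT 1=0 G3=NOT G1=NOT 1=0 G4=G3=0 -> 11000
Step 3: G0=1(const) G1=G2=0 G2=NOT G0=NOT 1=0 G3=NOT G1=NOT 1=0 G4=G3=0 -> 10000
Step 4: G0=1(const) G1=G2=0 G2=NOT G0=NOT 1=0 G3=NOT G1=NOT 0=1 G4=G3=0 -> 10010
Step 5: G0=1(const) G1=G2=0 G2=NOT G0=NOT 1=0 G3=NOT G1=NOT 0=1 G4=G3=1 -> 10011
Step 6: G0=1(const) G1=G2=0 G2=NOT G0=NOT 1=0 G3=NOT G1=NOT 0=1 G4=G3=1 -> 10011

10011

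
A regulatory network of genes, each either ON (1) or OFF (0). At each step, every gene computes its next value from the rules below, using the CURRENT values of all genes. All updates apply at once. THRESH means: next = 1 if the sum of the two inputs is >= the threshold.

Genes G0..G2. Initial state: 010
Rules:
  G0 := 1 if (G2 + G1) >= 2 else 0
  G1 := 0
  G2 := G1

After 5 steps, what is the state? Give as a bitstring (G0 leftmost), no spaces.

Step 1: G0=(0+1>=2)=0 G1=0(const) G2=G1=1 -> 001
Step 2: G0=(1+0>=2)=0 G1=0(const) G2=G1=0 -> 000
Step 3: G0=(0+0>=2)=0 G1=0(const) G2=G1=0 -> 000
Step 4: G0=(0+0>=2)=0 G1=0(const) G2=G1=0 -> 000
Step 5: G0=(0+0>=2)=0 G1=0(const) G2=G1=0 -> 000

000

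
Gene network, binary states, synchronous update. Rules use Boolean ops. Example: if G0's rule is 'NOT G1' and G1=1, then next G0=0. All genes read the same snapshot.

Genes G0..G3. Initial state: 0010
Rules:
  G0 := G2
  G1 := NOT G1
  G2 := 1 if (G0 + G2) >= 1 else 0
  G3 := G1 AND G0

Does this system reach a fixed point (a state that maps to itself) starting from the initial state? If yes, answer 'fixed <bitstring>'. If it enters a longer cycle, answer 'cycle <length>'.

Answer: cycle 2

Derivation:
Step 0: 0010
Step 1: G0=G2=1 G1=NOT G1=NOT 0=1 G2=(0+1>=1)=1 G3=G1&G0=0&0=0 -> 1110
Step 2: G0=G2=1 G1=NOT G1=NOT 1=0 G2=(1+1>=1)=1 G3=G1&G0=1&1=1 -> 1011
Step 3: G0=G2=1 G1=NOT G1=NOT 0=1 G2=(1+1>=1)=1 G3=G1&G0=0&1=0 -> 1110
Cycle of length 2 starting at step 1 -> no fixed point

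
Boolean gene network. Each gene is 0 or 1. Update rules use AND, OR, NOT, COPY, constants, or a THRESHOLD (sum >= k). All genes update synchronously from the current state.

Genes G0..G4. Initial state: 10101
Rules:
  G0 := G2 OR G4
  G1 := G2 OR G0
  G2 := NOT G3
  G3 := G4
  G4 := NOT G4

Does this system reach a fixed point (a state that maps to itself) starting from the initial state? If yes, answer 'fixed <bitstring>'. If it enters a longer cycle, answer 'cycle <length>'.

Answer: cycle 2

Derivation:
Step 0: 10101
Step 1: G0=G2|G4=1|1=1 G1=G2|G0=1|1=1 G2=NOT G3=NOT 0=1 G3=G4=1 G4=NOT G4=NOT 1=0 -> 11110
Step 2: G0=G2|G4=1|0=1 G1=G2|G0=1|1=1 G2=NOT G3=NOT 1=0 G3=G4=0 G4=NOT G4=NOT 0=1 -> 11001
Step 3: G0=G2|G4=0|1=1 G1=G2|G0=0|1=1 G2=NOT G3=NOT 0=1 G3=G4=1 G4=NOT G4=NOT 1=0 -> 11110
Cycle of length 2 starting at step 1 -> no fixed point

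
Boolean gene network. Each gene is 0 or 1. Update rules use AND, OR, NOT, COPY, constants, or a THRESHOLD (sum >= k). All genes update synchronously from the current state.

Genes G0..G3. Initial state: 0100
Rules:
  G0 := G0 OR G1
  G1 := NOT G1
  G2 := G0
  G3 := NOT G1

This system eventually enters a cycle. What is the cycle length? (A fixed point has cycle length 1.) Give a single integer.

Step 0: 0100
Step 1: G0=G0|G1=0|1=1 G1=NOT G1=NOT 1=0 G2=G0=0 G3=NOT G1=NOT 1=0 -> 1000
Step 2: G0=G0|G1=1|0=1 G1=NOT G1=NOT 0=1 G2=G0=1 G3=NOT G1=NOT 0=1 -> 1111
Step 3: G0=G0|G1=1|1=1 G1=NOT G1=NOT 1=0 G2=G0=1 G3=NOT G1=NOT 1=0 -> 1010
Step 4: G0=G0|G1=1|0=1 G1=NOT G1=NOT 0=1 G2=G0=1 G3=NOT G1=NOT 0=1 -> 1111
State from step 4 equals state from step 2 -> cycle length 2

Answer: 2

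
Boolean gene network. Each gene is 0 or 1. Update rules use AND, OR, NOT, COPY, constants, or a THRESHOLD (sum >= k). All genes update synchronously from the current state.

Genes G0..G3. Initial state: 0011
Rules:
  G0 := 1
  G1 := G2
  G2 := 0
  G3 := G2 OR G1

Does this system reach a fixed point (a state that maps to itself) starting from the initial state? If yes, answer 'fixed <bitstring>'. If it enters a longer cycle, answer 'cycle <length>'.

Step 0: 0011
Step 1: G0=1(const) G1=G2=1 G2=0(const) G3=G2|G1=1|0=1 -> 1101
Step 2: G0=1(const) G1=G2=0 G2=0(const) G3=G2|G1=0|1=1 -> 1001
Step 3: G0=1(const) G1=G2=0 G2=0(const) G3=G2|G1=0|0=0 -> 1000
Step 4: G0=1(const) G1=G2=0 G2=0(const) G3=G2|G1=0|0=0 -> 1000
Fixed point reached at step 3: 1000

Answer: fixed 1000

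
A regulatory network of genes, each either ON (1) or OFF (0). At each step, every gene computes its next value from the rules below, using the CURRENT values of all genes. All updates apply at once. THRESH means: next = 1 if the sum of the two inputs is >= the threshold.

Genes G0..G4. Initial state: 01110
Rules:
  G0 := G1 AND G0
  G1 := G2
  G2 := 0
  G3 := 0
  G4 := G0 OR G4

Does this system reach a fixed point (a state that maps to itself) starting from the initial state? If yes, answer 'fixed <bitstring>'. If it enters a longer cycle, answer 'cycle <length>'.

Step 0: 01110
Step 1: G0=G1&G0=1&0=0 G1=G2=1 G2=0(const) G3=0(const) G4=G0|G4=0|0=0 -> 01000
Step 2: G0=G1&G0=1&0=0 G1=G2=0 G2=0(const) G3=0(const) G4=G0|G4=0|0=0 -> 00000
Step 3: G0=G1&G0=0&0=0 G1=G2=0 G2=0(const) G3=0(const) G4=G0|G4=0|0=0 -> 00000
Fixed point reached at step 2: 00000

Answer: fixed 00000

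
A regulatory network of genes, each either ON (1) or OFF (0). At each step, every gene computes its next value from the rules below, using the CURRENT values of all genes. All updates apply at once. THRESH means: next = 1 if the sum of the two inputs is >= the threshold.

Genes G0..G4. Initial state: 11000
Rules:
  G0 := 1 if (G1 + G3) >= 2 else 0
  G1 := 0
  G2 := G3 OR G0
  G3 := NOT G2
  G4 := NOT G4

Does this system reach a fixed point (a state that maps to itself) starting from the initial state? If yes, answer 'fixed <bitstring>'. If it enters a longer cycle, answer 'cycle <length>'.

Answer: cycle 4

Derivation:
Step 0: 11000
Step 1: G0=(1+0>=2)=0 G1=0(const) G2=G3|G0=0|1=1 G3=NOT G2=NOT 0=1 G4=NOT G4=NOT 0=1 -> 00111
Step 2: G0=(0+1>=2)=0 G1=0(const) G2=G3|G0=1|0=1 G3=NOT G2=NOT 1=0 G4=NOT G4=NOT 1=0 -> 00100
Step 3: G0=(0+0>=2)=0 G1=0(const) G2=G3|G0=0|0=0 G3=NOT G2=NOT 1=0 G4=NOT G4=NOT 0=1 -> 00001
Step 4: G0=(0+0>=2)=0 G1=0(const) G2=G3|G0=0|0=0 G3=NOT G2=NOT 0=1 G4=NOT G4=NOT 1=0 -> 00010
Step 5: G0=(0+1>=2)=0 G1=0(const) G2=G3|G0=1|0=1 G3=NOT G2=NOT 0=1 G4=NOT G4=NOT 0=1 -> 00111
Cycle of length 4 starting at step 1 -> no fixed point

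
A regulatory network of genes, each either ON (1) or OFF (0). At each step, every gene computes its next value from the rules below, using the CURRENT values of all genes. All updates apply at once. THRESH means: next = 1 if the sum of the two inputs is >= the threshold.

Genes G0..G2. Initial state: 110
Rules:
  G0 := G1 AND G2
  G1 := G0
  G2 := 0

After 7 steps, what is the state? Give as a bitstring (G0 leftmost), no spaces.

Step 1: G0=G1&G2=1&0=0 G1=G0=1 G2=0(const) -> 010
Step 2: G0=G1&G2=1&0=0 G1=G0=0 G2=0(const) -> 000
Step 3: G0=G1&G2=0&0=0 G1=G0=0 G2=0(const) -> 000
Step 4: G0=G1&G2=0&0=0 G1=G0=0 G2=0(const) -> 000
Step 5: G0=G1&G2=0&0=0 G1=G0=0 G2=0(const) -> 000
Step 6: G0=G1&G2=0&0=0 G1=G0=0 G2=0(const) -> 000
Step 7: G0=G1&G2=0&0=0 G1=G0=0 G2=0(const) -> 000

000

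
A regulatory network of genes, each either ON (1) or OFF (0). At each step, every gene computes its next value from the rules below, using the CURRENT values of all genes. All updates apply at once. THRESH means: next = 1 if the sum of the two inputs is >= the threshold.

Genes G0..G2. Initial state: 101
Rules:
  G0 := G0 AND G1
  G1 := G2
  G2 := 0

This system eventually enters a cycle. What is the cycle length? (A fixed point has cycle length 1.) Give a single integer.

Answer: 1

Derivation:
Step 0: 101
Step 1: G0=G0&G1=1&0=0 G1=G2=1 G2=0(const) -> 010
Step 2: G0=G0&G1=0&1=0 G1=G2=0 G2=0(const) -> 000
Step 3: G0=G0&G1=0&0=0 G1=G2=0 G2=0(const) -> 000
State from step 3 equals state from step 2 -> cycle length 1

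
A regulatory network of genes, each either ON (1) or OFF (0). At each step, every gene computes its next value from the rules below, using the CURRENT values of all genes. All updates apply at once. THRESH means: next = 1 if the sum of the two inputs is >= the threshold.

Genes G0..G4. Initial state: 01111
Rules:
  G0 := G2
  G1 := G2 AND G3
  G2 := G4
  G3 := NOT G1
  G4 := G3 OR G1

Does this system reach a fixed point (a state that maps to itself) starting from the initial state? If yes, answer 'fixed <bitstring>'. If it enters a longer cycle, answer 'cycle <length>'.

Step 0: 01111
Step 1: G0=G2=1 G1=G2&G3=1&1=1 G2=G4=1 G3=NOT G1=NOT 1=0 G4=G3|G1=1|1=1 -> 11101
Step 2: G0=G2=1 G1=G2&G3=1&0=0 G2=G4=1 G3=NOT G1=NOT 1=0 G4=G3|G1=0|1=1 -> 10101
Step 3: G0=G2=1 G1=G2&G3=1&0=0 G2=G4=1 G3=NOT G1=NOT 0=1 G4=G3|G1=0|0=0 -> 10110
Step 4: G0=G2=1 G1=G2&G3=1&1=1 G2=G4=0 G3=NOT G1=NOT 0=1 G4=G3|G1=1|0=1 -> 11011
Step 5: G0=G2=0 G1=G2&G3=0&1=0 G2=G4=1 G3=NOT G1=NOT 1=0 G4=G3|G1=1|1=1 -> 00101
Step 6: G0=G2=1 G1=G2&G3=1&0=0 G2=G4=1 G3=NOT G1=NOT 0=1 G4=G3|G1=0|0=0 -> 10110
Cycle of length 3 starting at step 3 -> no fixed point

Answer: cycle 3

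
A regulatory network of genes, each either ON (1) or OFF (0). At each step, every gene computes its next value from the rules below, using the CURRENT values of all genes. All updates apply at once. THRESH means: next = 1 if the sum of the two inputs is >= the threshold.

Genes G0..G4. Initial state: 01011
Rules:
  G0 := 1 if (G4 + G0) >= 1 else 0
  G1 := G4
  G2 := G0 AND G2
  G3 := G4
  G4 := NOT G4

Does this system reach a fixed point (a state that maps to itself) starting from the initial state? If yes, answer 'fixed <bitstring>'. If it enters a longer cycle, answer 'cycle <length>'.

Step 0: 01011
Step 1: G0=(1+0>=1)=1 G1=G4=1 G2=G0&G2=0&0=0 G3=G4=1 G4=NOT G4=NOT 1=0 -> 11010
Step 2: G0=(0+1>=1)=1 G1=G4=0 G2=G0&G2=1&0=0 G3=G4=0 G4=NOT G4=NOT 0=1 -> 10001
Step 3: G0=(1+1>=1)=1 G1=G4=1 G2=G0&G2=1&0=0 G3=G4=1 G4=NOT G4=NOT 1=0 -> 11010
Cycle of length 2 starting at step 1 -> no fixed point

Answer: cycle 2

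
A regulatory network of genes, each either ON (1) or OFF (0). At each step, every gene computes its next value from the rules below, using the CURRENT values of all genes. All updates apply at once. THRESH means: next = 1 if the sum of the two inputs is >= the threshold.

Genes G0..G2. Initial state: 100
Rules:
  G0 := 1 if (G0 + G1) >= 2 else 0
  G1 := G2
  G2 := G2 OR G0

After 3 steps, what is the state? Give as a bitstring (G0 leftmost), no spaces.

Step 1: G0=(1+0>=2)=0 G1=G2=0 G2=G2|G0=0|1=1 -> 001
Step 2: G0=(0+0>=2)=0 G1=G2=1 G2=G2|G0=1|0=1 -> 011
Step 3: G0=(0+1>=2)=0 G1=G2=1 G2=G2|G0=1|0=1 -> 011

011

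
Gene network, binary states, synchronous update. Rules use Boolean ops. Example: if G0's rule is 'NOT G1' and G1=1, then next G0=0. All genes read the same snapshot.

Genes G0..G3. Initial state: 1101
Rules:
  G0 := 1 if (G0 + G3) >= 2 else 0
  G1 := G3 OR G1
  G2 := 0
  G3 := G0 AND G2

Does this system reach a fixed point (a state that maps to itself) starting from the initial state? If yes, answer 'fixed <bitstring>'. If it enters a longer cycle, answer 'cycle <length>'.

Answer: fixed 0100

Derivation:
Step 0: 1101
Step 1: G0=(1+1>=2)=1 G1=G3|G1=1|1=1 G2=0(const) G3=G0&G2=1&0=0 -> 1100
Step 2: G0=(1+0>=2)=0 G1=G3|G1=0|1=1 G2=0(const) G3=G0&G2=1&0=0 -> 0100
Step 3: G0=(0+0>=2)=0 G1=G3|G1=0|1=1 G2=0(const) G3=G0&G2=0&0=0 -> 0100
Fixed point reached at step 2: 0100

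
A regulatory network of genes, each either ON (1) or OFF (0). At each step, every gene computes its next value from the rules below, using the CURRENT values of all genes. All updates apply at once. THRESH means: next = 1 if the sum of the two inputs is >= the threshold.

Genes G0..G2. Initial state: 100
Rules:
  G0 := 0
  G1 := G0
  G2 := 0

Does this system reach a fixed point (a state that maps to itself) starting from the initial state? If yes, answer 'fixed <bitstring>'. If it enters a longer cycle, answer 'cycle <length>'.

Answer: fixed 000

Derivation:
Step 0: 100
Step 1: G0=0(const) G1=G0=1 G2=0(const) -> 010
Step 2: G0=0(const) G1=G0=0 G2=0(const) -> 000
Step 3: G0=0(const) G1=G0=0 G2=0(const) -> 000
Fixed point reached at step 2: 000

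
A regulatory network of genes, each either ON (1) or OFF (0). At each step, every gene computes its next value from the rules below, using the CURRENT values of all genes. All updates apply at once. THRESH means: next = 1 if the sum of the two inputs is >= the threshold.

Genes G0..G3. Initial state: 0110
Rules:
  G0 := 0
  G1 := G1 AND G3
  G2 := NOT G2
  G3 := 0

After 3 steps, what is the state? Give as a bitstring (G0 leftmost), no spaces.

Step 1: G0=0(const) G1=G1&G3=1&0=0 G2=NOT G2=NOT 1=0 G3=0(const) -> 0000
Step 2: G0=0(const) G1=G1&G3=0&0=0 G2=NOT G2=NOT 0=1 G3=0(const) -> 0010
Step 3: G0=0(const) G1=G1&G3=0&0=0 G2=NOT G2=NOT 1=0 G3=0(const) -> 0000

0000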